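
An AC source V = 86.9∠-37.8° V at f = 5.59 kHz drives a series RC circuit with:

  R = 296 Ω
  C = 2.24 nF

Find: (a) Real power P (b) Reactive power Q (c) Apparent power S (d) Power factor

Step 1 — Angular frequency: ω = 2π·f = 2π·5590 = 3.512e+04 rad/s.
Step 2 — Component impedances:
  R: Z = R = 296 Ω
  C: Z = 1/(jωC) = -j/(ω·C) = 0 - j1.271e+04 Ω
Step 3 — Series combination: Z_total = R + C = 296 - j1.271e+04 Ω = 1.271e+04∠-88.7° Ω.
Step 4 — Source phasor: V = 86.9∠-37.8° V = 68.66 - j53.26 V.
Step 5 — Current: I = V / Z = 0.004314 + j0.005302 A = 0.006835∠50.9° A.
Step 6 — Complex power: S = V·I* = 0.01383 - j0.5938 VA.
Step 7 — Real power: P = Re(S) = 0.01383 W.
Step 8 — Reactive power: Q = Im(S) = -0.5938 VAR.
Step 9 — Apparent power: |S| = 0.594 VA.
Step 10 — Power factor: PF = P/|S| = 0.02328 (leading).

(a) P = 0.01383 W  (b) Q = -0.5938 VAR  (c) S = 0.594 VA  (d) PF = 0.02328 (leading)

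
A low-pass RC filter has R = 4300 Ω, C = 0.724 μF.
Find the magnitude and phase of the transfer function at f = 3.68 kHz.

Step 1 — Angular frequency: ω = 2π·3680 = 2.312e+04 rad/s.
Step 2 — Transfer function: H(jω) = 1/(1 + jωRC).
Step 3 — Denominator: 1 + jωRC = 1 + j·2.312e+04·4300·7.24e-07 = 1 + j71.98.
Step 4 — H = 0.000193 - j0.01389.
Step 5 — Magnitude: |H| = 0.01389 (-37.1 dB); phase: φ = -89.2°.

|H| = 0.01389 (-37.1 dB), φ = -89.2°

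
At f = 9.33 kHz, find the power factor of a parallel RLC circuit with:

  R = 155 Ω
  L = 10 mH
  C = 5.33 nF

Step 1 — Angular frequency: ω = 2π·f = 2π·9330 = 5.862e+04 rad/s.
Step 2 — Component impedances:
  R: Z = R = 155 Ω
  L: Z = jωL = j·5.862e+04·0.01 = 0 + j586.2 Ω
  C: Z = 1/(jωC) = -j/(ω·C) = 0 - j3200 Ω
Step 3 — Parallel combination: 1/Z_total = 1/R + 1/L + 1/C; Z_total = 148.1 + j31.98 Ω = 151.5∠12.2° Ω.
Step 4 — Power factor: PF = cos(φ) = Re(Z)/|Z| = 148.092/151.507 = 0.9775.
Step 5 — Type: Im(Z) = 31.98 ⇒ lagging (phase φ = 12.2°).

PF = 0.9775 (lagging, φ = 12.2°)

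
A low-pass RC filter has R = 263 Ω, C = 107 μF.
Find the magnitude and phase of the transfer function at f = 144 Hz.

Step 1 — Angular frequency: ω = 2π·144 = 904.8 rad/s.
Step 2 — Transfer function: H(jω) = 1/(1 + jωRC).
Step 3 — Denominator: 1 + jωRC = 1 + j·904.8·263·0.000107 = 1 + j25.46.
Step 4 — H = 0.00154 - j0.03921.
Step 5 — Magnitude: |H| = 0.03924 (-28.1 dB); phase: φ = -87.8°.

|H| = 0.03924 (-28.1 dB), φ = -87.8°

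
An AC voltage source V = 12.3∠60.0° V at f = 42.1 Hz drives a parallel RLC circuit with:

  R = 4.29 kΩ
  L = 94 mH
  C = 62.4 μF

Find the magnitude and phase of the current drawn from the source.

Step 1 — Angular frequency: ω = 2π·f = 2π·42.1 = 264.5 rad/s.
Step 2 — Component impedances:
  R: Z = R = 4290 Ω
  L: Z = jωL = j·264.5·0.094 = 0 + j24.87 Ω
  C: Z = 1/(jωC) = -j/(ω·C) = 0 - j60.58 Ω
Step 3 — Parallel combination: 1/Z_total = 1/R + 1/L + 1/C; Z_total = 0.4146 + j42.17 Ω = 42.17∠89.4° Ω.
Step 4 — Source phasor: V = 12.3∠60.0° V = 6.15 + j10.65 V.
Step 5 — Ohm's law: I = V / Z_total = (6.15 + j10.65) / (0.4146 + j42.17) = 0.254 - j0.1433 A.
Step 6 — Convert to polar: |I| = 0.2917 A, ∠I = -29.4°.

I = 0.2917∠-29.4° A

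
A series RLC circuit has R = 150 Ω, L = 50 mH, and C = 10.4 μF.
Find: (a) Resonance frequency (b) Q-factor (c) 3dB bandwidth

Step 1 — Resonance: ω₀ = 1/√(LC) = 1/√(0.05·1.04e-05) = 1387 rad/s.
Step 2 — f₀ = ω₀/(2π) = 220.7 Hz.
Step 3 — Series Q: Q = ω₀L/R = 1387·0.05/150 = 0.4623.
Step 4 — Bandwidth: Δω = ω₀/Q = 3000 rad/s; BW = Δω/(2π) = 477.5 Hz.

(a) f₀ = 220.7 Hz  (b) Q = 0.4623  (c) BW = 477.5 Hz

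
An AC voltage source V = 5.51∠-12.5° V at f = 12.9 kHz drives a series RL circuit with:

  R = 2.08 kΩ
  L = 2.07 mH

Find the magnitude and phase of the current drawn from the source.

Step 1 — Angular frequency: ω = 2π·f = 2π·1.29e+04 = 8.105e+04 rad/s.
Step 2 — Component impedances:
  R: Z = R = 2080 Ω
  L: Z = jωL = j·8.105e+04·0.00207 = 0 + j167.8 Ω
Step 3 — Series combination: Z_total = R + L = 2080 + j167.8 Ω = 2087∠4.6° Ω.
Step 4 — Source phasor: V = 5.51∠-12.5° V = 5.379 - j1.193 V.
Step 5 — Ohm's law: I = V / Z_total = (5.379 - j1.193) / (2080 + j167.8) = 0.002524 - j0.0007769 A.
Step 6 — Convert to polar: |I| = 0.00264 A, ∠I = -17.1°.

I = 0.00264∠-17.1° A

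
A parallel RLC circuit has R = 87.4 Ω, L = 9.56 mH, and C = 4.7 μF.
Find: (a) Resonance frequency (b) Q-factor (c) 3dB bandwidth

Step 1 — Resonance: ω₀ = 1/√(LC) = 1/√(0.00956·4.7e-06) = 4718 rad/s.
Step 2 — f₀ = ω₀/(2π) = 750.8 Hz.
Step 3 — Parallel Q: Q = R/(ω₀L) = 87.4/(4718·0.00956) = 1.938.
Step 4 — Bandwidth: Δω = ω₀/Q = 2434 rad/s; BW = Δω/(2π) = 387.4 Hz.

(a) f₀ = 750.8 Hz  (b) Q = 1.938  (c) BW = 387.4 Hz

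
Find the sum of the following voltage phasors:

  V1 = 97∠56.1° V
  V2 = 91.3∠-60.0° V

Step 1 — Convert each phasor to rectangular form:
  V1 = 97·(cos(56.1°) + j·sin(56.1°)) = 54.1 + j80.51 V
  V2 = 91.3·(cos(-60.0°) + j·sin(-60.0°)) = 45.65 - j79.07 V
Step 2 — Sum components: V_total = 99.75 + j1.443 V.
Step 3 — Convert to polar: |V_total| = 99.76 V, ∠V_total = 0.8°.

V_total = 99.76∠0.8° V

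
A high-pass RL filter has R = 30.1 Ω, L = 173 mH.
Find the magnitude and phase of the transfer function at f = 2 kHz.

Step 1 — Angular frequency: ω = 2π·2000 = 1.257e+04 rad/s.
Step 2 — Transfer function: H(jω) = jωL/(R + jωL).
Step 3 — Numerator jωL = j·2174; denominator R + jωL = 30.1 + j2174.
Step 4 — H = 0.9998 + j0.01384.
Step 5 — Magnitude: |H| = 0.9999 (-0.0 dB); phase: φ = 0.8°.

|H| = 0.9999 (-0.0 dB), φ = 0.8°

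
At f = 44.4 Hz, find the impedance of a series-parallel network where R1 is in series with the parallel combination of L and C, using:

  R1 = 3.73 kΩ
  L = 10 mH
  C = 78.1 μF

Step 1 — Angular frequency: ω = 2π·f = 2π·44.4 = 279 rad/s.
Step 2 — Component impedances:
  R1: Z = R = 3730 Ω
  L: Z = jωL = j·279·0.01 = 0 + j2.79 Ω
  C: Z = 1/(jωC) = -j/(ω·C) = 0 - j45.9 Ω
Step 3 — Parallel branch: L || C = 1/(1/L + 1/C) = 0 + j2.97 Ω.
Step 4 — Series with R1: Z_total = R1 + (L || C) = 3730 + j2.97 Ω = 3730∠0.0° Ω.

Z = 3730 + j2.97 Ω = 3730∠0.0° Ω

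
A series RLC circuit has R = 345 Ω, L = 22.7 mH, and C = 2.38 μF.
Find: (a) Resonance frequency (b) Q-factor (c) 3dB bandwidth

Step 1 — Resonance: ω₀ = 1/√(LC) = 1/√(0.0227·2.38e-06) = 4302 rad/s.
Step 2 — f₀ = ω₀/(2π) = 684.7 Hz.
Step 3 — Series Q: Q = ω₀L/R = 4302·0.0227/345 = 0.2831.
Step 4 — Bandwidth: Δω = ω₀/Q = 1.52e+04 rad/s; BW = Δω/(2π) = 2419 Hz.

(a) f₀ = 684.7 Hz  (b) Q = 0.2831  (c) BW = 2419 Hz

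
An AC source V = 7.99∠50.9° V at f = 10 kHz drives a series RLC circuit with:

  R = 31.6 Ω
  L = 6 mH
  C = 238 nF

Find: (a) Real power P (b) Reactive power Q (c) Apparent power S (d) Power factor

Step 1 — Angular frequency: ω = 2π·f = 2π·1e+04 = 6.283e+04 rad/s.
Step 2 — Component impedances:
  R: Z = R = 31.6 Ω
  L: Z = jωL = j·6.283e+04·0.006 = 0 + j377 Ω
  C: Z = 1/(jωC) = -j/(ω·C) = 0 - j66.87 Ω
Step 3 — Series combination: Z_total = R + L + C = 31.6 + j310.1 Ω = 311.7∠84.2° Ω.
Step 4 — Source phasor: V = 7.99∠50.9° V = 5.039 + j6.201 V.
Step 5 — Current: I = V / Z = 0.02143 - j0.01407 A = 0.02563∠-33.3° A.
Step 6 — Complex power: S = V·I* = 0.02076 + j0.2037 VA.
Step 7 — Real power: P = Re(S) = 0.02076 W.
Step 8 — Reactive power: Q = Im(S) = 0.2037 VAR.
Step 9 — Apparent power: |S| = 0.2048 VA.
Step 10 — Power factor: PF = P/|S| = 0.1014 (lagging).

(a) P = 0.02076 W  (b) Q = 0.2037 VAR  (c) S = 0.2048 VA  (d) PF = 0.1014 (lagging)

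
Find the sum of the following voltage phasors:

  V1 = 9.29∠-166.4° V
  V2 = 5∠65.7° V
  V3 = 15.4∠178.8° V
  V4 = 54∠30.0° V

Step 1 — Convert each phasor to rectangular form:
  V1 = 9.29·(cos(-166.4°) + j·sin(-166.4°)) = -9.03 - j2.184 V
  V2 = 5·(cos(65.7°) + j·sin(65.7°)) = 2.058 + j4.557 V
  V3 = 15.4·(cos(178.8°) + j·sin(178.8°)) = -15.4 + j0.3225 V
  V4 = 54·(cos(30.0°) + j·sin(30.0°)) = 46.77 + j27 V
Step 2 — Sum components: V_total = 24.4 + j29.7 V.
Step 3 — Convert to polar: |V_total| = 38.43 V, ∠V_total = 50.6°.

V_total = 38.43∠50.6° V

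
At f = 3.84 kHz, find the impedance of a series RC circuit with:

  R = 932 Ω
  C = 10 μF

Step 1 — Angular frequency: ω = 2π·f = 2π·3840 = 2.413e+04 rad/s.
Step 2 — Component impedances:
  R: Z = R = 932 Ω
  C: Z = 1/(jωC) = -j/(ω·C) = 0 - j4.145 Ω
Step 3 — Series combination: Z_total = R + C = 932 - j4.145 Ω = 932∠-0.3° Ω.

Z = 932 - j4.145 Ω = 932∠-0.3° Ω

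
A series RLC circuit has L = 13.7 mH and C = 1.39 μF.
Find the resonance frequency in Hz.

Step 1 — Resonance condition Im(Z)=0 gives ω₀ = 1/√(LC).
Step 2 — ω₀ = 1/√(0.0137·1.39e-06) = 7247 rad/s.
Step 3 — f₀ = ω₀/(2π) = 1153 Hz.

f₀ = 1153 Hz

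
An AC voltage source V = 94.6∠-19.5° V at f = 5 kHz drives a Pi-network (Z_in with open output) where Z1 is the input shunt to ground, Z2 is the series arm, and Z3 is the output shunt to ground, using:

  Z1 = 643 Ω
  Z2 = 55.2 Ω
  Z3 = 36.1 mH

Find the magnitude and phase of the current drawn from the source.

Step 1 — Angular frequency: ω = 2π·f = 2π·5000 = 3.142e+04 rad/s.
Step 2 — Component impedances:
  Z1: Z = R = 643 Ω
  Z2: Z = R = 55.2 Ω
  Z3: Z = jωL = j·3.142e+04·0.0361 = 0 + j1134 Ω
Step 3 — With open output, the series arm Z2 and the output shunt Z3 appear in series to ground: Z2 + Z3 = 55.2 + j1134 Ω.
Step 4 — Parallel with input shunt Z1: Z_in = Z1 || (Z2 + Z3) = 480.2 + j264.4 Ω = 548.2∠28.8° Ω.
Step 5 — Source phasor: V = 94.6∠-19.5° V = 89.17 - j31.58 V.
Step 6 — Ohm's law: I = V / Z_total = (89.17 - j31.58) / (480.2 + j264.4) = 0.1147 - j0.1289 A.
Step 7 — Convert to polar: |I| = 0.1726 A, ∠I = -48.3°.

I = 0.1726∠-48.3° A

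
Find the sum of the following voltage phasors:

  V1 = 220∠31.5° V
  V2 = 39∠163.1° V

Step 1 — Convert each phasor to rectangular form:
  V1 = 220·(cos(31.5°) + j·sin(31.5°)) = 187.6 + j114.9 V
  V2 = 39·(cos(163.1°) + j·sin(163.1°)) = -37.32 + j11.34 V
Step 2 — Sum components: V_total = 150.3 + j126.3 V.
Step 3 — Convert to polar: |V_total| = 196.3 V, ∠V_total = 40.0°.

V_total = 196.3∠40.0° V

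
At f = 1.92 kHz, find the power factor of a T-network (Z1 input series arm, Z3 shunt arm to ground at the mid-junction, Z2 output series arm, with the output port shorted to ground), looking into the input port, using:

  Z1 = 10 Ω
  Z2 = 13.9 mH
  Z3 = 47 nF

Step 1 — Angular frequency: ω = 2π·f = 2π·1920 = 1.206e+04 rad/s.
Step 2 — Component impedances:
  Z1: Z = R = 10 Ω
  Z2: Z = jωL = j·1.206e+04·0.0139 = 0 + j167.7 Ω
  Z3: Z = 1/(jωC) = -j/(ω·C) = 0 - j1764 Ω
Step 3 — With the output port shorted to ground, the output series arm Z2 runs from the junction to ground; the shunt arm Z3 also runs from the junction to ground. They appear in parallel: Z3 || Z2 = 0 + j185.3 Ω.
Step 4 — Series with input arm Z1: Z_in = Z1 + (Z3 || Z2) = 10 + j185.3 Ω = 185.6∠86.9° Ω.
Step 5 — Power factor: PF = cos(φ) = Re(Z)/|Z| = 10/185.57 = 0.05389.
Step 6 — Type: Im(Z) = 185.3 ⇒ lagging (phase φ = 86.9°).

PF = 0.05389 (lagging, φ = 86.9°)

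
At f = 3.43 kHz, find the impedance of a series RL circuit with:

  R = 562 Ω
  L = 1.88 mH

Step 1 — Angular frequency: ω = 2π·f = 2π·3430 = 2.155e+04 rad/s.
Step 2 — Component impedances:
  R: Z = R = 562 Ω
  L: Z = jωL = j·2.155e+04·0.00188 = 0 + j40.52 Ω
Step 3 — Series combination: Z_total = R + L = 562 + j40.52 Ω = 563.5∠4.1° Ω.

Z = 562 + j40.52 Ω = 563.5∠4.1° Ω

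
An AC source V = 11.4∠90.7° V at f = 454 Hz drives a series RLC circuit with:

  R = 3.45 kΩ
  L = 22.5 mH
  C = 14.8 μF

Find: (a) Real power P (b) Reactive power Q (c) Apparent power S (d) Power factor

Step 1 — Angular frequency: ω = 2π·f = 2π·454 = 2853 rad/s.
Step 2 — Component impedances:
  R: Z = R = 3450 Ω
  L: Z = jωL = j·2853·0.0225 = 0 + j64.18 Ω
  C: Z = 1/(jωC) = -j/(ω·C) = 0 - j23.69 Ω
Step 3 — Series combination: Z_total = R + L + C = 3450 + j40.5 Ω = 3450∠0.7° Ω.
Step 4 — Source phasor: V = 11.4∠90.7° V = -0.1393 + j11.4 V.
Step 5 — Current: I = V / Z = -1.585e-06 + j0.003304 A = 0.003304∠90.0° A.
Step 6 — Complex power: S = V·I* = 0.03766 + j0.0004421 VA.
Step 7 — Real power: P = Re(S) = 0.03766 W.
Step 8 — Reactive power: Q = Im(S) = 0.0004421 VAR.
Step 9 — Apparent power: |S| = 0.03767 VA.
Step 10 — Power factor: PF = P/|S| = 0.9999 (lagging).

(a) P = 0.03766 W  (b) Q = 0.0004421 VAR  (c) S = 0.03767 VA  (d) PF = 0.9999 (lagging)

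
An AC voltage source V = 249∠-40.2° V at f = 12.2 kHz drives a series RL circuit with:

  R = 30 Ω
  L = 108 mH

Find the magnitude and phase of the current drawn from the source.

Step 1 — Angular frequency: ω = 2π·f = 2π·1.22e+04 = 7.665e+04 rad/s.
Step 2 — Component impedances:
  R: Z = R = 30 Ω
  L: Z = jωL = j·7.665e+04·0.108 = 0 + j8279 Ω
Step 3 — Series combination: Z_total = R + L = 30 + j8279 Ω = 8279∠89.8° Ω.
Step 4 — Source phasor: V = 249∠-40.2° V = 190.2 - j160.7 V.
Step 5 — Ohm's law: I = V / Z_total = (190.2 - j160.7) / (30 + j8279) = -0.01933 - j0.02304 A.
Step 6 — Convert to polar: |I| = 0.03008 A, ∠I = -130.0°.

I = 0.03008∠-130.0° A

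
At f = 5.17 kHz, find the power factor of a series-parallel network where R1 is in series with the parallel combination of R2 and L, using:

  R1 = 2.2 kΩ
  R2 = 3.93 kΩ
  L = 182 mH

Step 1 — Angular frequency: ω = 2π·f = 2π·5170 = 3.248e+04 rad/s.
Step 2 — Component impedances:
  R1: Z = R = 2200 Ω
  R2: Z = R = 3930 Ω
  L: Z = jωL = j·3.248e+04·0.182 = 0 + j5912 Ω
Step 3 — Parallel branch: R2 || L = 1/(1/R2 + 1/L) = 2726 + j1812 Ω.
Step 4 — Series with R1: Z_total = R1 + (R2 || L) = 4926 + j1812 Ω = 5248∠20.2° Ω.
Step 5 — Power factor: PF = cos(φ) = Re(Z)/|Z| = 4925.6/5248.3 = 0.9385.
Step 6 — Type: Im(Z) = 1812 ⇒ lagging (phase φ = 20.2°).

PF = 0.9385 (lagging, φ = 20.2°)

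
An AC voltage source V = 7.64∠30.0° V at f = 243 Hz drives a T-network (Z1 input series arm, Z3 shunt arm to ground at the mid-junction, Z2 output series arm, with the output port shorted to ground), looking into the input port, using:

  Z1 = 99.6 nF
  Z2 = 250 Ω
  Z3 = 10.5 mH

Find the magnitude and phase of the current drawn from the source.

Step 1 — Angular frequency: ω = 2π·f = 2π·243 = 1527 rad/s.
Step 2 — Component impedances:
  Z1: Z = 1/(jωC) = -j/(ω·C) = 0 - j6576 Ω
  Z2: Z = R = 250 Ω
  Z3: Z = jωL = j·1527·0.0105 = 0 + j16.03 Ω
Step 3 — With the output port shorted to ground, the output series arm Z2 runs from the junction to ground; the shunt arm Z3 also runs from the junction to ground. They appear in parallel: Z3 || Z2 = 1.024 + j15.97 Ω.
Step 4 — Series with input arm Z1: Z_in = Z1 + (Z3 || Z2) = 1.024 - j6560 Ω = 6560∠-90.0° Ω.
Step 5 — Source phasor: V = 7.64∠30.0° V = 6.616 + j3.82 V.
Step 6 — Ohm's law: I = V / Z_total = (6.616 + j3.82) / (1.024 - j6560) = -0.0005822 + j0.001009 A.
Step 7 — Convert to polar: |I| = 0.001165 A, ∠I = 120.0°.

I = 0.001165∠120.0° A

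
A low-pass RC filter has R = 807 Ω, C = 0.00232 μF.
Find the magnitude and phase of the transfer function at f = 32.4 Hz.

Step 1 — Angular frequency: ω = 2π·32.4 = 203.6 rad/s.
Step 2 — Transfer function: H(jω) = 1/(1 + jωRC).
Step 3 — Denominator: 1 + jωRC = 1 + j·203.6·807·2.32e-09 = 1 + j0.0003811.
Step 4 — H = 1 - j0.0003811.
Step 5 — Magnitude: |H| = 1 (-0.0 dB); phase: φ = -0.0°.

|H| = 1 (-0.0 dB), φ = -0.0°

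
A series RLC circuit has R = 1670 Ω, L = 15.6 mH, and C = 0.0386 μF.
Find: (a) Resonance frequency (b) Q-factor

Step 1 — Resonance condition Im(Z)=0 gives ω₀ = 1/√(LC).
Step 2 — ω₀ = 1/√(0.0156·3.86e-08) = 4.075e+04 rad/s.
Step 3 — f₀ = ω₀/(2π) = 6486 Hz.
Step 4 — Series Q: Q = ω₀L/R = 4.075e+04·0.0156/1670 = 0.3807.

(a) f₀ = 6486 Hz  (b) Q = 0.3807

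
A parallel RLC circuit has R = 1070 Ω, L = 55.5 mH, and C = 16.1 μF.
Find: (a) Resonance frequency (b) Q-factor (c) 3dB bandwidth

Step 1 — Resonance: ω₀ = 1/√(LC) = 1/√(0.0555·1.61e-05) = 1058 rad/s.
Step 2 — f₀ = ω₀/(2π) = 168.4 Hz.
Step 3 — Parallel Q: Q = R/(ω₀L) = 1070/(1058·0.0555) = 18.22.
Step 4 — Bandwidth: Δω = ω₀/Q = 58.05 rad/s; BW = Δω/(2π) = 9.239 Hz.

(a) f₀ = 168.4 Hz  (b) Q = 18.22  (c) BW = 9.239 Hz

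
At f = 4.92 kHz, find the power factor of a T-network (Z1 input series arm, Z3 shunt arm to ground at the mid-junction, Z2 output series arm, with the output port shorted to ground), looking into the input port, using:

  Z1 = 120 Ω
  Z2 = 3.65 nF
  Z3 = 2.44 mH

Step 1 — Angular frequency: ω = 2π·f = 2π·4920 = 3.091e+04 rad/s.
Step 2 — Component impedances:
  Z1: Z = R = 120 Ω
  Z2: Z = 1/(jωC) = -j/(ω·C) = 0 - j8863 Ω
  Z3: Z = jωL = j·3.091e+04·0.00244 = 0 + j75.43 Ω
Step 3 — With the output port shorted to ground, the output series arm Z2 runs from the junction to ground; the shunt arm Z3 also runs from the junction to ground. They appear in parallel: Z3 || Z2 = 0 + j76.08 Ω.
Step 4 — Series with input arm Z1: Z_in = Z1 + (Z3 || Z2) = 120 + j76.08 Ω = 142.1∠32.4° Ω.
Step 5 — Power factor: PF = cos(φ) = Re(Z)/|Z| = 120/142.08 = 0.8446.
Step 6 — Type: Im(Z) = 76.08 ⇒ lagging (phase φ = 32.4°).

PF = 0.8446 (lagging, φ = 32.4°)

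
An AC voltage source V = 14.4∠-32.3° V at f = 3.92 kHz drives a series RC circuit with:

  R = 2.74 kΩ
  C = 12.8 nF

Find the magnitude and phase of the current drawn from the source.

Step 1 — Angular frequency: ω = 2π·f = 2π·3920 = 2.463e+04 rad/s.
Step 2 — Component impedances:
  R: Z = R = 2740 Ω
  C: Z = 1/(jωC) = -j/(ω·C) = 0 - j3172 Ω
Step 3 — Series combination: Z_total = R + C = 2740 - j3172 Ω = 4192∠-49.2° Ω.
Step 4 — Source phasor: V = 14.4∠-32.3° V = 12.17 - j7.695 V.
Step 5 — Ohm's law: I = V / Z_total = (12.17 - j7.695) / (2740 - j3172) = 0.003288 + j0.0009975 A.
Step 6 — Convert to polar: |I| = 0.003436 A, ∠I = 16.9°.

I = 0.003436∠16.9° A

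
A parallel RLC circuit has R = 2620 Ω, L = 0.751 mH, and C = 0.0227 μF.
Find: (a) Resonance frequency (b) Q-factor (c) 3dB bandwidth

Step 1 — Resonance: ω₀ = 1/√(LC) = 1/√(0.000751·2.27e-08) = 2.422e+05 rad/s.
Step 2 — f₀ = ω₀/(2π) = 3.855e+04 Hz.
Step 3 — Parallel Q: Q = R/(ω₀L) = 2620/(2.422e+05·0.000751) = 14.4.
Step 4 — Bandwidth: Δω = ω₀/Q = 1.681e+04 rad/s; BW = Δω/(2π) = 2676 Hz.

(a) f₀ = 3.855e+04 Hz  (b) Q = 14.4  (c) BW = 2676 Hz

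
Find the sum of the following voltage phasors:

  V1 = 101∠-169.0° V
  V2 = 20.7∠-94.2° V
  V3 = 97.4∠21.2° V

Step 1 — Convert each phasor to rectangular form:
  V1 = 101·(cos(-169.0°) + j·sin(-169.0°)) = -99.14 - j19.27 V
  V2 = 20.7·(cos(-94.2°) + j·sin(-94.2°)) = -1.516 - j20.64 V
  V3 = 97.4·(cos(21.2°) + j·sin(21.2°)) = 90.81 + j35.22 V
Step 2 — Sum components: V_total = -9.852 - j4.694 V.
Step 3 — Convert to polar: |V_total| = 10.91 V, ∠V_total = -154.5°.

V_total = 10.91∠-154.5° V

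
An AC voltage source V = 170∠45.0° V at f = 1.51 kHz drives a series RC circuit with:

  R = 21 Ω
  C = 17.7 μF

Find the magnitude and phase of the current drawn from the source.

Step 1 — Angular frequency: ω = 2π·f = 2π·1510 = 9488 rad/s.
Step 2 — Component impedances:
  R: Z = R = 21 Ω
  C: Z = 1/(jωC) = -j/(ω·C) = 0 - j5.955 Ω
Step 3 — Series combination: Z_total = R + C = 21 - j5.955 Ω = 21.83∠-15.8° Ω.
Step 4 — Source phasor: V = 170∠45.0° V = 120.2 + j120.2 V.
Step 5 — Ohm's law: I = V / Z_total = (120.2 + j120.2) / (21 - j5.955) = 3.796 + j6.801 A.
Step 6 — Convert to polar: |I| = 7.788 A, ∠I = 60.8°.

I = 7.788∠60.8° A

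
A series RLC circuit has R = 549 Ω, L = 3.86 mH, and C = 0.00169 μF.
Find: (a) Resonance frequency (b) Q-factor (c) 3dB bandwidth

Step 1 — Resonance: ω₀ = 1/√(LC) = 1/√(0.00386·1.69e-09) = 3.915e+05 rad/s.
Step 2 — f₀ = ω₀/(2π) = 6.231e+04 Hz.
Step 3 — Series Q: Q = ω₀L/R = 3.915e+05·0.00386/549 = 2.753.
Step 4 — Bandwidth: Δω = ω₀/Q = 1.422e+05 rad/s; BW = Δω/(2π) = 2.264e+04 Hz.

(a) f₀ = 6.231e+04 Hz  (b) Q = 2.753  (c) BW = 2.264e+04 Hz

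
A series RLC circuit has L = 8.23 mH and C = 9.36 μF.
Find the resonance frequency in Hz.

Step 1 — Resonance condition Im(Z)=0 gives ω₀ = 1/√(LC).
Step 2 — ω₀ = 1/√(0.00823·9.36e-06) = 3603 rad/s.
Step 3 — f₀ = ω₀/(2π) = 573.4 Hz.

f₀ = 573.4 Hz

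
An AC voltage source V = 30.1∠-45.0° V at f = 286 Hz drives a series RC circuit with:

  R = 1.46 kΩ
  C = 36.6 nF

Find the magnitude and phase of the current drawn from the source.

Step 1 — Angular frequency: ω = 2π·f = 2π·286 = 1797 rad/s.
Step 2 — Component impedances:
  R: Z = R = 1460 Ω
  C: Z = 1/(jωC) = -j/(ω·C) = 0 - j1.52e+04 Ω
Step 3 — Series combination: Z_total = R + C = 1460 - j1.52e+04 Ω = 1.527e+04∠-84.5° Ω.
Step 4 — Source phasor: V = 30.1∠-45.0° V = 21.28 - j21.28 V.
Step 5 — Ohm's law: I = V / Z_total = (21.28 - j21.28) / (1460 - j1.52e+04) = 0.00152 + j0.001254 A.
Step 6 — Convert to polar: |I| = 0.001971 A, ∠I = 39.5°.

I = 0.001971∠39.5° A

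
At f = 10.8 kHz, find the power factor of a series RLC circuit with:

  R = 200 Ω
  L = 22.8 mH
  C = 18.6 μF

Step 1 — Angular frequency: ω = 2π·f = 2π·1.08e+04 = 6.786e+04 rad/s.
Step 2 — Component impedances:
  R: Z = R = 200 Ω
  L: Z = jωL = j·6.786e+04·0.0228 = 0 + j1547 Ω
  C: Z = 1/(jωC) = -j/(ω·C) = 0 - j0.7923 Ω
Step 3 — Series combination: Z_total = R + L + C = 200 + j1546 Ω = 1559∠82.6° Ω.
Step 4 — Power factor: PF = cos(φ) = Re(Z)/|Z| = 200/1559 = 0.1283.
Step 5 — Type: Im(Z) = 1546 ⇒ lagging (phase φ = 82.6°).

PF = 0.1283 (lagging, φ = 82.6°)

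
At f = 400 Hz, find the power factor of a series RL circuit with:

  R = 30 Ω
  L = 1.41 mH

Step 1 — Angular frequency: ω = 2π·f = 2π·400 = 2513 rad/s.
Step 2 — Component impedances:
  R: Z = R = 30 Ω
  L: Z = jωL = j·2513·0.00141 = 0 + j3.544 Ω
Step 3 — Series combination: Z_total = R + L = 30 + j3.544 Ω = 30.21∠6.7° Ω.
Step 4 — Power factor: PF = cos(φ) = Re(Z)/|Z| = 30/30.209 = 0.9931.
Step 5 — Type: Im(Z) = 3.544 ⇒ lagging (phase φ = 6.7°).

PF = 0.9931 (lagging, φ = 6.7°)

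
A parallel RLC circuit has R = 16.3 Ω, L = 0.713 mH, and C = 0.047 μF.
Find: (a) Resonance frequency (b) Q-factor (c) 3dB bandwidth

Step 1 — Resonance: ω₀ = 1/√(LC) = 1/√(0.000713·4.7e-08) = 1.727e+05 rad/s.
Step 2 — f₀ = ω₀/(2π) = 2.749e+04 Hz.
Step 3 — Parallel Q: Q = R/(ω₀L) = 16.3/(1.727e+05·0.000713) = 0.1323.
Step 4 — Bandwidth: Δω = ω₀/Q = 1.305e+06 rad/s; BW = Δω/(2π) = 2.077e+05 Hz.

(a) f₀ = 2.749e+04 Hz  (b) Q = 0.1323  (c) BW = 2.077e+05 Hz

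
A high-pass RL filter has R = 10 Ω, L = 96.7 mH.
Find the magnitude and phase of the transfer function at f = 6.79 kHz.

Step 1 — Angular frequency: ω = 2π·6790 = 4.266e+04 rad/s.
Step 2 — Transfer function: H(jω) = jωL/(R + jωL).
Step 3 — Numerator jωL = j·4125; denominator R + jωL = 10 + j4125.
Step 4 — H = 1 + j0.002424.
Step 5 — Magnitude: |H| = 1 (-0.0 dB); phase: φ = 0.1°.

|H| = 1 (-0.0 dB), φ = 0.1°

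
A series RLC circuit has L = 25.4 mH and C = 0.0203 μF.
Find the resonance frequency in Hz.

Step 1 — Resonance condition Im(Z)=0 gives ω₀ = 1/√(LC).
Step 2 — ω₀ = 1/√(0.0254·2.03e-08) = 4.404e+04 rad/s.
Step 3 — f₀ = ω₀/(2π) = 7009 Hz.

f₀ = 7009 Hz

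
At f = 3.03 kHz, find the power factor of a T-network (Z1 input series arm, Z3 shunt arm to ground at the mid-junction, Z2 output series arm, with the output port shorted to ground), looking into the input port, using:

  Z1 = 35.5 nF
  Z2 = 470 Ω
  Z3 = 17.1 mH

Step 1 — Angular frequency: ω = 2π·f = 2π·3030 = 1.904e+04 rad/s.
Step 2 — Component impedances:
  Z1: Z = 1/(jωC) = -j/(ω·C) = 0 - j1480 Ω
  Z2: Z = R = 470 Ω
  Z3: Z = jωL = j·1.904e+04·0.0171 = 0 + j325.6 Ω
Step 3 — With the output port shorted to ground, the output series arm Z2 runs from the junction to ground; the shunt arm Z3 also runs from the junction to ground. They appear in parallel: Z3 || Z2 = 152.4 + j220 Ω.
Step 4 — Series with input arm Z1: Z_in = Z1 + (Z3 || Z2) = 152.4 - j1260 Ω = 1269∠-83.1° Ω.
Step 5 — Power factor: PF = cos(φ) = Re(Z)/|Z| = 152.4/1269 = 0.1201.
Step 6 — Type: Im(Z) = -1260 ⇒ leading (phase φ = -83.1°).

PF = 0.1201 (leading, φ = -83.1°)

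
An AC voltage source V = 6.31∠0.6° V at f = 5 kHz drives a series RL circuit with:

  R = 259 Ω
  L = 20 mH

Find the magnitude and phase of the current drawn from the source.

Step 1 — Angular frequency: ω = 2π·f = 2π·5000 = 3.142e+04 rad/s.
Step 2 — Component impedances:
  R: Z = R = 259 Ω
  L: Z = jωL = j·3.142e+04·0.02 = 0 + j628.3 Ω
Step 3 — Series combination: Z_total = R + L = 259 + j628.3 Ω = 679.6∠67.6° Ω.
Step 4 — Source phasor: V = 6.31∠0.6° V = 6.31 + j0.06608 V.
Step 5 — Ohm's law: I = V / Z_total = (6.31 + j0.06608) / (259 + j628.3) = 0.003628 - j0.008547 A.
Step 6 — Convert to polar: |I| = 0.009285 A, ∠I = -67.0°.

I = 0.009285∠-67.0° A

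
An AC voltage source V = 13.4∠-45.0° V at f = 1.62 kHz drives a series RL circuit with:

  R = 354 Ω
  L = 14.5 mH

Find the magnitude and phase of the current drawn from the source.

Step 1 — Angular frequency: ω = 2π·f = 2π·1620 = 1.018e+04 rad/s.
Step 2 — Component impedances:
  R: Z = R = 354 Ω
  L: Z = jωL = j·1.018e+04·0.0145 = 0 + j147.6 Ω
Step 3 — Series combination: Z_total = R + L = 354 + j147.6 Ω = 383.5∠22.6° Ω.
Step 4 — Source phasor: V = 13.4∠-45.0° V = 9.475 - j9.475 V.
Step 5 — Ohm's law: I = V / Z_total = (9.475 - j9.475) / (354 + j147.6) = 0.0133 - j0.03231 A.
Step 6 — Convert to polar: |I| = 0.03494 A, ∠I = -67.6°.

I = 0.03494∠-67.6° A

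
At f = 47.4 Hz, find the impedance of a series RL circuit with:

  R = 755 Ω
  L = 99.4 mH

Step 1 — Angular frequency: ω = 2π·f = 2π·47.4 = 297.8 rad/s.
Step 2 — Component impedances:
  R: Z = R = 755 Ω
  L: Z = jωL = j·297.8·0.0994 = 0 + j29.6 Ω
Step 3 — Series combination: Z_total = R + L = 755 + j29.6 Ω = 755.6∠2.2° Ω.

Z = 755 + j29.6 Ω = 755.6∠2.2° Ω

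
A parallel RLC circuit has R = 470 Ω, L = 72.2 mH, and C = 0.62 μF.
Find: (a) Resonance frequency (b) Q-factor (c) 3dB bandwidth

Step 1 — Resonance: ω₀ = 1/√(LC) = 1/√(0.0722·6.2e-07) = 4726 rad/s.
Step 2 — f₀ = ω₀/(2π) = 752.2 Hz.
Step 3 — Parallel Q: Q = R/(ω₀L) = 470/(4726·0.0722) = 1.377.
Step 4 — Bandwidth: Δω = ω₀/Q = 3432 rad/s; BW = Δω/(2π) = 546.2 Hz.

(a) f₀ = 752.2 Hz  (b) Q = 1.377  (c) BW = 546.2 Hz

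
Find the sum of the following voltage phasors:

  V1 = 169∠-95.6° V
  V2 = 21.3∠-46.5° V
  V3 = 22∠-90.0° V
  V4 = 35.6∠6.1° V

Step 1 — Convert each phasor to rectangular form:
  V1 = 169·(cos(-95.6°) + j·sin(-95.6°)) = -16.49 - j168.2 V
  V2 = 21.3·(cos(-46.5°) + j·sin(-46.5°)) = 14.66 - j15.45 V
  V3 = 22·(cos(-90.0°) + j·sin(-90.0°)) = 0 - j22 V
  V4 = 35.6·(cos(6.1°) + j·sin(6.1°)) = 35.4 + j3.783 V
Step 2 — Sum components: V_total = 33.57 - j201.9 V.
Step 3 — Convert to polar: |V_total| = 204.6 V, ∠V_total = -80.6°.

V_total = 204.6∠-80.6° V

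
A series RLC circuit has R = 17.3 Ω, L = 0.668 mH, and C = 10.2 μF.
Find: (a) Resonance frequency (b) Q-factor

Step 1 — Resonance condition Im(Z)=0 gives ω₀ = 1/√(LC).
Step 2 — ω₀ = 1/√(0.000668·1.02e-05) = 1.211e+04 rad/s.
Step 3 — f₀ = ω₀/(2π) = 1928 Hz.
Step 4 — Series Q: Q = ω₀L/R = 1.211e+04·0.000668/17.3 = 0.4678.

(a) f₀ = 1928 Hz  (b) Q = 0.4678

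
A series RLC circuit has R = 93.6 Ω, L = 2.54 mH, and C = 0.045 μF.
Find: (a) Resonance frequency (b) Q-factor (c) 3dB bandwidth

Step 1 — Resonance: ω₀ = 1/√(LC) = 1/√(0.00254·4.5e-08) = 9.354e+04 rad/s.
Step 2 — f₀ = ω₀/(2π) = 1.489e+04 Hz.
Step 3 — Series Q: Q = ω₀L/R = 9.354e+04·0.00254/93.6 = 2.538.
Step 4 — Bandwidth: Δω = ω₀/Q = 3.685e+04 rad/s; BW = Δω/(2π) = 5865 Hz.

(a) f₀ = 1.489e+04 Hz  (b) Q = 2.538  (c) BW = 5865 Hz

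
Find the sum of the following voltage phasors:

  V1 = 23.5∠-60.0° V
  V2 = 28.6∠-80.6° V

Step 1 — Convert each phasor to rectangular form:
  V1 = 23.5·(cos(-60.0°) + j·sin(-60.0°)) = 11.75 - j20.35 V
  V2 = 28.6·(cos(-80.6°) + j·sin(-80.6°)) = 4.671 - j28.22 V
Step 2 — Sum components: V_total = 16.42 - j48.57 V.
Step 3 — Convert to polar: |V_total| = 51.27 V, ∠V_total = -71.3°.

V_total = 51.27∠-71.3° V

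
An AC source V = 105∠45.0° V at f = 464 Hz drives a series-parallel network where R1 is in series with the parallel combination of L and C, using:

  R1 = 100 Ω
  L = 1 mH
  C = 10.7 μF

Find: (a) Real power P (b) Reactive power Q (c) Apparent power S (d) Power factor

Step 1 — Angular frequency: ω = 2π·f = 2π·464 = 2915 rad/s.
Step 2 — Component impedances:
  R1: Z = R = 100 Ω
  L: Z = jωL = j·2915·0.001 = 0 + j2.915 Ω
  C: Z = 1/(jωC) = -j/(ω·C) = 0 - j32.06 Ω
Step 3 — Parallel branch: L || C = 1/(1/L + 1/C) = 0 + j3.207 Ω.
Step 4 — Series with R1: Z_total = R1 + (L || C) = 100 + j3.207 Ω = 100.1∠1.8° Ω.
Step 5 — Source phasor: V = 105∠45.0° V = 74.25 + j74.25 V.
Step 6 — Current: I = V / Z = 0.7655 + j0.7179 A = 1.049∠43.2° A.
Step 7 — Complex power: S = V·I* = 110.1 + j3.532 VA.
Step 8 — Real power: P = Re(S) = 110.1 W.
Step 9 — Reactive power: Q = Im(S) = 3.532 VAR.
Step 10 — Apparent power: |S| = 110.2 VA.
Step 11 — Power factor: PF = P/|S| = 0.9995 (lagging).

(a) P = 110.1 W  (b) Q = 3.532 VAR  (c) S = 110.2 VA  (d) PF = 0.9995 (lagging)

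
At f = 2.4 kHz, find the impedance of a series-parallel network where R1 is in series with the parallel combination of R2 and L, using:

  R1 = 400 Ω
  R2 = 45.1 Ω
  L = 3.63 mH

Step 1 — Angular frequency: ω = 2π·f = 2π·2400 = 1.508e+04 rad/s.
Step 2 — Component impedances:
  R1: Z = R = 400 Ω
  R2: Z = R = 45.1 Ω
  L: Z = jωL = j·1.508e+04·0.00363 = 0 + j54.74 Ω
Step 3 — Parallel branch: R2 || L = 1/(1/R2 + 1/L) = 26.86 + j22.13 Ω.
Step 4 — Series with R1: Z_total = R1 + (R2 || L) = 426.9 + j22.13 Ω = 427.4∠3.0° Ω.

Z = 426.9 + j22.13 Ω = 427.4∠3.0° Ω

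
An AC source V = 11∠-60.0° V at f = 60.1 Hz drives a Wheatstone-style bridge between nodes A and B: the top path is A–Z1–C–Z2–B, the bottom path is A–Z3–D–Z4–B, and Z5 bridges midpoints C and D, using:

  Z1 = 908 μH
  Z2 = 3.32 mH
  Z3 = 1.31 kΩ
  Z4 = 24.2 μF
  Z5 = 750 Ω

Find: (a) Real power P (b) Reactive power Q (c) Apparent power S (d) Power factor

Step 1 — Angular frequency: ω = 2π·f = 2π·60.1 = 377.6 rad/s.
Step 2 — Component impedances:
  Z1: Z = jωL = j·377.6·0.000908 = 0 + j0.3429 Ω
  Z2: Z = jωL = j·377.6·0.00332 = 0 + j1.254 Ω
  Z3: Z = R = 1310 Ω
  Z4: Z = 1/(jωC) = -j/(ω·C) = 0 - j109.4 Ω
  Z5: Z = R = 750 Ω
Step 3 — Bridge requires nodal analysis (the Z5 bridge couples midpoints C and D, so the two paths cannot be reduced to a simple series/parallel combination). Setting node B to ground and injecting 1 A at node A, the 3-node admittance system at A, C, D solves to V_A = Z_AB = 0.003847 + j1.597 Ω = 1.597∠89.9° Ω.
Step 4 — Source phasor: V = 11∠-60.0° V = 5.5 - j9.526 V.
Step 5 — Current: I = V / Z = -5.955 - j3.457 A = 6.886∠-149.9° A.
Step 6 — Complex power: S = V·I* = 0.1824 + j75.75 VA.
Step 7 — Real power: P = Re(S) = 0.1824 W.
Step 8 — Reactive power: Q = Im(S) = 75.75 VAR.
Step 9 — Apparent power: |S| = 75.75 VA.
Step 10 — Power factor: PF = P/|S| = 0.002408 (lagging).

(a) P = 0.1824 W  (b) Q = 75.75 VAR  (c) S = 75.75 VA  (d) PF = 0.002408 (lagging)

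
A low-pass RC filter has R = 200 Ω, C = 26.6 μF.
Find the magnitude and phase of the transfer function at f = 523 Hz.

Step 1 — Angular frequency: ω = 2π·523 = 3286 rad/s.
Step 2 — Transfer function: H(jω) = 1/(1 + jωRC).
Step 3 — Denominator: 1 + jωRC = 1 + j·3286·200·2.66e-05 = 1 + j17.48.
Step 4 — H = 0.003261 - j0.05701.
Step 5 — Magnitude: |H| = 0.05711 (-24.9 dB); phase: φ = -86.7°.

|H| = 0.05711 (-24.9 dB), φ = -86.7°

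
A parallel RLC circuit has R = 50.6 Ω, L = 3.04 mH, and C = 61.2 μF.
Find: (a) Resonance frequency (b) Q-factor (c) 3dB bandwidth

Step 1 — Resonance: ω₀ = 1/√(LC) = 1/√(0.00304·6.12e-05) = 2318 rad/s.
Step 2 — f₀ = ω₀/(2π) = 369 Hz.
Step 3 — Parallel Q: Q = R/(ω₀L) = 50.6/(2318·0.00304) = 7.179.
Step 4 — Bandwidth: Δω = ω₀/Q = 322.9 rad/s; BW = Δω/(2π) = 51.39 Hz.

(a) f₀ = 369 Hz  (b) Q = 7.179  (c) BW = 51.39 Hz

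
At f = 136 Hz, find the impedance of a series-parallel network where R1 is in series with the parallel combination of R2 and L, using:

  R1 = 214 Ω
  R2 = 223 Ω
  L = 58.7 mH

Step 1 — Angular frequency: ω = 2π·f = 2π·136 = 854.5 rad/s.
Step 2 — Component impedances:
  R1: Z = R = 214 Ω
  R2: Z = R = 223 Ω
  L: Z = jωL = j·854.5·0.0587 = 0 + j50.16 Ω
Step 3 — Parallel branch: R2 || L = 1/(1/R2 + 1/L) = 10.74 + j47.74 Ω.
Step 4 — Series with R1: Z_total = R1 + (R2 || L) = 224.7 + j47.74 Ω = 229.8∠12.0° Ω.

Z = 224.7 + j47.74 Ω = 229.8∠12.0° Ω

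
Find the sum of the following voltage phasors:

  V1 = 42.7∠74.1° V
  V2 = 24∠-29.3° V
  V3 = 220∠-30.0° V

Step 1 — Convert each phasor to rectangular form:
  V1 = 42.7·(cos(74.1°) + j·sin(74.1°)) = 11.7 + j41.07 V
  V2 = 24·(cos(-29.3°) + j·sin(-29.3°)) = 20.93 - j11.75 V
  V3 = 220·(cos(-30.0°) + j·sin(-30.0°)) = 190.5 - j110 V
Step 2 — Sum components: V_total = 223.2 - j80.68 V.
Step 3 — Convert to polar: |V_total| = 237.3 V, ∠V_total = -19.9°.

V_total = 237.3∠-19.9° V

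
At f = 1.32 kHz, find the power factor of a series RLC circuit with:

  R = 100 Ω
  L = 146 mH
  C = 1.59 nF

Step 1 — Angular frequency: ω = 2π·f = 2π·1320 = 8294 rad/s.
Step 2 — Component impedances:
  R: Z = R = 100 Ω
  L: Z = jωL = j·8294·0.146 = 0 + j1211 Ω
  C: Z = 1/(jωC) = -j/(ω·C) = 0 - j7.583e+04 Ω
Step 3 — Series combination: Z_total = R + L + C = 100 - j7.462e+04 Ω = 7.462e+04∠-89.9° Ω.
Step 4 — Power factor: PF = cos(φ) = Re(Z)/|Z| = 100/7.462e+04 = 0.00134.
Step 5 — Type: Im(Z) = -7.462e+04 ⇒ leading (phase φ = -89.9°).

PF = 0.00134 (leading, φ = -89.9°)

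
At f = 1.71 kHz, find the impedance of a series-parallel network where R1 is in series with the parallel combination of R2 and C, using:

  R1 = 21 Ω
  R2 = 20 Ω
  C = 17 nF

Step 1 — Angular frequency: ω = 2π·f = 2π·1710 = 1.074e+04 rad/s.
Step 2 — Component impedances:
  R1: Z = R = 21 Ω
  R2: Z = R = 20 Ω
  C: Z = 1/(jωC) = -j/(ω·C) = 0 - j5475 Ω
Step 3 — Parallel branch: R2 || C = 1/(1/R2 + 1/C) = 20 - j0.07306 Ω.
Step 4 — Series with R1: Z_total = R1 + (R2 || C) = 41 - j0.07306 Ω = 41∠-0.1° Ω.

Z = 41 - j0.07306 Ω = 41∠-0.1° Ω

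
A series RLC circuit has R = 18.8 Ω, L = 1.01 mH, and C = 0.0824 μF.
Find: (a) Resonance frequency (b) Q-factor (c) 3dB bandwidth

Step 1 — Resonance: ω₀ = 1/√(LC) = 1/√(0.00101·8.24e-08) = 1.096e+05 rad/s.
Step 2 — f₀ = ω₀/(2π) = 1.745e+04 Hz.
Step 3 — Series Q: Q = ω₀L/R = 1.096e+05·0.00101/18.8 = 5.889.
Step 4 — Bandwidth: Δω = ω₀/Q = 1.861e+04 rad/s; BW = Δω/(2π) = 2962 Hz.

(a) f₀ = 1.745e+04 Hz  (b) Q = 5.889  (c) BW = 2962 Hz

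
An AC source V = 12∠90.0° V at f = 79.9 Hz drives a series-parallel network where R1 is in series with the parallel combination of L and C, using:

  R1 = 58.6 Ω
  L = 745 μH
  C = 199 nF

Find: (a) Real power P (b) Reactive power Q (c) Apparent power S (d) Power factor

Step 1 — Angular frequency: ω = 2π·f = 2π·79.9 = 502 rad/s.
Step 2 — Component impedances:
  R1: Z = R = 58.6 Ω
  L: Z = jωL = j·502·0.000745 = 0 + j0.374 Ω
  C: Z = 1/(jωC) = -j/(ω·C) = 0 - j1.001e+04 Ω
Step 3 — Parallel branch: L || C = 1/(1/L + 1/C) = 0 + j0.374 Ω.
Step 4 — Series with R1: Z_total = R1 + (L || C) = 58.6 + j0.374 Ω = 58.6∠0.4° Ω.
Step 5 — Source phasor: V = 12∠90.0° V = 0 + j12 V.
Step 6 — Current: I = V / Z = 0.001307 + j0.2048 A = 0.2048∠89.6° A.
Step 7 — Complex power: S = V·I* = 2.457 + j0.01568 VA.
Step 8 — Real power: P = Re(S) = 2.457 W.
Step 9 — Reactive power: Q = Im(S) = 0.01568 VAR.
Step 10 — Apparent power: |S| = 2.457 VA.
Step 11 — Power factor: PF = P/|S| = 1 (lagging).

(a) P = 2.457 W  (b) Q = 0.01568 VAR  (c) S = 2.457 VA  (d) PF = 1 (lagging)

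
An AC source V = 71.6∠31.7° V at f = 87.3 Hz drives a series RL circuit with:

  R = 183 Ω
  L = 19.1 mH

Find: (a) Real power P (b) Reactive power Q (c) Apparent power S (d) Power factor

Step 1 — Angular frequency: ω = 2π·f = 2π·87.3 = 548.5 rad/s.
Step 2 — Component impedances:
  R: Z = R = 183 Ω
  L: Z = jωL = j·548.5·0.0191 = 0 + j10.48 Ω
Step 3 — Series combination: Z_total = R + L = 183 + j10.48 Ω = 183.3∠3.3° Ω.
Step 4 — Source phasor: V = 71.6∠31.7° V = 60.92 + j37.62 V.
Step 5 — Current: I = V / Z = 0.3435 + j0.1859 A = 0.3906∠28.4° A.
Step 6 — Complex power: S = V·I* = 27.92 + j1.599 VA.
Step 7 — Real power: P = Re(S) = 27.92 W.
Step 8 — Reactive power: Q = Im(S) = 1.599 VAR.
Step 9 — Apparent power: |S| = 27.97 VA.
Step 10 — Power factor: PF = P/|S| = 0.9984 (lagging).

(a) P = 27.92 W  (b) Q = 1.599 VAR  (c) S = 27.97 VA  (d) PF = 0.9984 (lagging)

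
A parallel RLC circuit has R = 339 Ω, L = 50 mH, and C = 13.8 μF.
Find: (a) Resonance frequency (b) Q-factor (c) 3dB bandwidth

Step 1 — Resonance: ω₀ = 1/√(LC) = 1/√(0.05·1.38e-05) = 1204 rad/s.
Step 2 — f₀ = ω₀/(2π) = 191.6 Hz.
Step 3 — Parallel Q: Q = R/(ω₀L) = 339/(1204·0.05) = 5.632.
Step 4 — Bandwidth: Δω = ω₀/Q = 213.8 rad/s; BW = Δω/(2π) = 34.02 Hz.

(a) f₀ = 191.6 Hz  (b) Q = 5.632  (c) BW = 34.02 Hz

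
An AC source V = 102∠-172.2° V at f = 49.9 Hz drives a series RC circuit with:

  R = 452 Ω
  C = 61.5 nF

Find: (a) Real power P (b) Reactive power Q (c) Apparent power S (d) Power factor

Step 1 — Angular frequency: ω = 2π·f = 2π·49.9 = 313.5 rad/s.
Step 2 — Component impedances:
  R: Z = R = 452 Ω
  C: Z = 1/(jωC) = -j/(ω·C) = 0 - j5.186e+04 Ω
Step 3 — Series combination: Z_total = R + C = 452 - j5.186e+04 Ω = 5.186e+04∠-89.5° Ω.
Step 4 — Source phasor: V = 102∠-172.2° V = -101.1 - j13.84 V.
Step 5 — Current: I = V / Z = 0.0002499 - j0.001951 A = 0.001967∠-82.7° A.
Step 6 — Complex power: S = V·I* = 0.001748 - j0.2006 VA.
Step 7 — Real power: P = Re(S) = 0.001748 W.
Step 8 — Reactive power: Q = Im(S) = -0.2006 VAR.
Step 9 — Apparent power: |S| = 0.2006 VA.
Step 10 — Power factor: PF = P/|S| = 0.008715 (leading).

(a) P = 0.001748 W  (b) Q = -0.2006 VAR  (c) S = 0.2006 VA  (d) PF = 0.008715 (leading)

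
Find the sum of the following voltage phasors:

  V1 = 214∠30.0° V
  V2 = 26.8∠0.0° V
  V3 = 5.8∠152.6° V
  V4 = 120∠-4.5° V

Step 1 — Convert each phasor to rectangular form:
  V1 = 214·(cos(30.0°) + j·sin(30.0°)) = 185.3 + j107 V
  V2 = 26.8·(cos(0.0°) + j·sin(0.0°)) = 26.8 V
  V3 = 5.8·(cos(152.6°) + j·sin(152.6°)) = -5.149 + j2.669 V
  V4 = 120·(cos(-4.5°) + j·sin(-4.5°)) = 119.6 - j9.415 V
Step 2 — Sum components: V_total = 326.6 + j100.3 V.
Step 3 — Convert to polar: |V_total| = 341.7 V, ∠V_total = 17.1°.

V_total = 341.7∠17.1° V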